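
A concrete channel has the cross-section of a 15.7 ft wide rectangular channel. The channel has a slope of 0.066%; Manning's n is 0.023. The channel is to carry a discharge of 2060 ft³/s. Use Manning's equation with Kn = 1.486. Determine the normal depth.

y_n = 24.1 ft

Manning's equation rearranged: A R^(2/3) = nQ / (1.486·√S) = 0.023 × 2060 / (1.486 × √0.00066) = 1241.
Try y = 27.7 ft: A R^(2/3) = 1455 — too large.
Try y = 17.9 ft: A R^(2/3) = 871.1 — too small.
Try y = 24.1 ft: A R^(2/3) = 1238 — ≈ 1241.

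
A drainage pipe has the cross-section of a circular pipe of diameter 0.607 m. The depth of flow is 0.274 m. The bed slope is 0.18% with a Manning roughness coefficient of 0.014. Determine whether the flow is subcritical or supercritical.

For a circular section of diameter D = 0.607 m at depth y = 0.274 m, the central angle is θ = 2 arccos(1 − 2y/D) = 2.947 rad. Then A = (D²/8)(θ − sin θ) = 0.1268 m² and P = Dθ/2 = 0.8944 m.
Hydraulic radius R = A/P = 0.1268/0.8944 = 0.1418 m.
V = (1/n) R^(2/3) √S = (1/0.014) × 0.1418^(2/3) × √0.0018 = 0.824 m/s. Hydraulic depth D_h = A/T = 0.1268/0.6041 = 0.2099 m.
Froude number Fr = V/√(g·D_h) = 0.824/√(9.81×0.2099) = 0.574, which is less than 1, so the flow is subcritical.

subcritical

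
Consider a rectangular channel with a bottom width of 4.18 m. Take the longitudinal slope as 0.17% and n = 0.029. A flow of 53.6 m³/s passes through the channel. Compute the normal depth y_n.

Manning's equation rearranged: A R^(2/3) = nQ / (1·√S) = 0.029 × 53.6 / (√0.0017) = 37.7.
At y = 7.61 m: A R^(2/3) = 44.23 — too large.
At y = 4.65 m: A R^(2/3) = 24.81 — too small.
At y = 6.62 m: A R^(2/3) = 37.67 — ≈ 37.7.

y_n = 6.62 m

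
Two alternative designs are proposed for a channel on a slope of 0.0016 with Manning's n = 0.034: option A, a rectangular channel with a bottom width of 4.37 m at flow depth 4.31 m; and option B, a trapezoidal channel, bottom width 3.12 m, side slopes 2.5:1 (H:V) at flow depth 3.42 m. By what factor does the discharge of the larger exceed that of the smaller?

Channel A: Flow area A = b·y = 4.37 × 4.31 = 18.83 m². Wetted perimeter P = b + 2y = 4.37 + 2×4.31 = 12.99 m. Hydraulic radius R = A/P = 18.83/12.99 = 1.45 m. Q_A = (1/0.034)·18.83·1.45^(2/3)·√0.0016 = 28.39 m³/s.
Channel B: With bottom width b = 3.12 m and side slope z = 2.5: A = (b + zy)y = (3.12 + 2.5×3.42)×3.42 = 39.91 m²; P = b + 2y√(1+z²) = 3.12 + 2×3.42×2.693 = 21.54 m. Hydraulic radius R = A/P = 39.91/21.54 = 1.853 m. Q_B = (1/0.034)·39.91·1.853^(2/3)·√0.0016 = 70.84 m³/s.
The larger discharge is 70.84 m³/s and the smaller is 28.39 m³/s; the ratio is 2.5.

2.5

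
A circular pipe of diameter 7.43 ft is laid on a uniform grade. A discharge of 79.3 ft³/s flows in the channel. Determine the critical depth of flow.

At critical depth, Q² T / (g A³) = 1, i.e. A³/T = Q²/g = 79.3²/32.2 = 195.3.
At y = 1.74 ft: A³/T = 73.36 — low.
At y = 2.5 ft: A³/T = 299.7 — high.
At y = 2.24 ft: A³/T = 196 — ≈ 195.3.

y_c = 2.24 ft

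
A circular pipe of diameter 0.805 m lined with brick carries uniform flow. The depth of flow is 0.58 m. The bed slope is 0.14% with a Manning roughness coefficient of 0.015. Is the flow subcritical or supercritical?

subcritical

For a circular section of diameter D = 0.805 m at depth y = 0.58 m, the central angle is θ = 2 arccos(1 − 2y/D) = 4.055 rad. Then A = (D²/8)(θ − sin θ) = 0.3926 m² and P = Dθ/2 = 1.632 m.
Hydraulic radius R = A/P = 0.3926/1.632 = 0.2405 m.
V = (1/n) R^(2/3) √S = (1/0.015) × 0.2405^(2/3) × √0.0014 = 0.9648 m/s. Hydraulic depth D_h = A/T = 0.3926/0.7225 = 0.5434 m.
Froude number Fr = V/√(g·D_h) = 0.9648/√(9.81×0.5434) = 0.418, which is less than 1, so the flow is subcritical.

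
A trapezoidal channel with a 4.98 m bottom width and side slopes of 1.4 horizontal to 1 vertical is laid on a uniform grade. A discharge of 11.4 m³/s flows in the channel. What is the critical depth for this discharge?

At critical depth, Q² T / (g A³) = 1, i.e. A³/T = Q²/g = 11.4²/9.81 = 13.25.
Try y = 0.85 m: A³/T = 19.6 — over.
Try y = 0.753 m: A³/T = 13.23 — close enough.

y_c = 0.753 m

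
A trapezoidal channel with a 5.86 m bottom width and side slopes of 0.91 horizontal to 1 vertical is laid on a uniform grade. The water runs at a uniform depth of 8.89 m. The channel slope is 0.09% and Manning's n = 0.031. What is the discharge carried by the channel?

With bottom width b = 5.86 m and side slope z = 0.91: A = (b + zy)y = (5.86 + 0.91×8.89)×8.89 = 124 m²; P = b + 2y√(1+z²) = 5.86 + 2×8.89×1.352 = 29.9 m.
Hydraulic radius R = A/P = 124/29.9 = 4.148 m.
Manning's equation: Q = (1/n) A R^(2/3) S^(1/2) = (1/0.031) × 124 × 4.148^(2/3) × 0.0009^(1/2) = 310 m³/s.

Q = 310 m³/s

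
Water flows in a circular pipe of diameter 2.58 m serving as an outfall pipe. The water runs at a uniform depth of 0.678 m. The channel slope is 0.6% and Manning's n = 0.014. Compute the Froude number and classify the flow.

For a circular section of diameter D = 2.58 m at depth y = 0.678 m, the central angle is θ = 2 arccos(1 − 2y/D) = 2.153 rad. Then A = (D²/8)(θ − sin θ) = 1.096 m² and P = Dθ/2 = 2.777 m.
Hydraulic radius R = A/P = 1.096/2.777 = 0.3948 m.
V = (1/n) R^(2/3) √S = (1/0.014) × 0.3948^(2/3) × √0.006 = 2.977 m/s. Hydraulic depth D_h = A/T = 1.096/2.271 = 0.4828 m.
Froude number Fr = V/√(g·D_h) = 2.977/√(9.81×0.4828) = 1.37, which is greater than 1, so the flow is supercritical.

supercritical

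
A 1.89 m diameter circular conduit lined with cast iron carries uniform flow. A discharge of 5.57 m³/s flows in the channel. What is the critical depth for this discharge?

At critical depth, Q² T / (g A³) = 1, i.e. A³/T = Q²/g = 5.57²/9.81 = 3.163.
Trying y = 0.941 m: A³/T = 1.437 — low.
Trying y = 1.16 m: A³/T = 3.198 — ≈ 3.163.

y_c = 1.16 m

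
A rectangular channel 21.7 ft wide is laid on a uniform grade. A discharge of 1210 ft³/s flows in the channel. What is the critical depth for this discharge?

y_c = 4.59 ft

For a rectangular channel, critical depth y_c = (q²/g)^(1/3) where q = Q/b = 1210/21.7 = 55.76 ft²/s.
So y_c = (55.76²/32.2)^(1/3) = 4.59 ft.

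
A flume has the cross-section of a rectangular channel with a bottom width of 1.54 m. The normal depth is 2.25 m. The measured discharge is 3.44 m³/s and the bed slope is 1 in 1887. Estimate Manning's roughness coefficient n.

Flow area A = b·y = 1.54 × 2.25 = 3.465 m². Wetted perimeter P = b + 2y = 1.54 + 2×2.25 = 6.04 m.
Hydraulic radius R = A/P = 3.465/6.04 = 0.5737 m.
Rearranging Manning's equation: n = (1/Q) A R^(2/3) S^(1/2) = (1/3.44) × 3.465 × 0.5737^(2/3) × √0.0005299 = 0.016.

n = 0.016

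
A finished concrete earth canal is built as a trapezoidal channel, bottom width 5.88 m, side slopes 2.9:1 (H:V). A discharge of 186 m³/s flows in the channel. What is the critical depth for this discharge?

y_c = 2.99 m

At critical depth, Q² T / (g A³) = 1, i.e. A³/T = Q²/g = 186²/9.81 = 3527.
Trying y = 2.35 m: A³/T = 1361 — too small.
Trying y = 3.74 m: A³/T = 8878 — too large.
Trying y = 2.99 m: A³/T = 3546 — matches.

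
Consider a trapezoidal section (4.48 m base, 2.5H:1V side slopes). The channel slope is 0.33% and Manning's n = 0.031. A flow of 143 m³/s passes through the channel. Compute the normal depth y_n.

Manning's equation rearranged: A R^(2/3) = nQ / (1·√S) = 0.031 × 143 / (√0.0033) = 77.17.
At y = 4.55 m: A R^(2/3) = 132.5 — too large.
At y = 2.47 m: A R^(2/3) = 34.18 — too small.
At y = 3.59 m: A R^(2/3) = 77.4 — close enough.

y_n = 3.59 m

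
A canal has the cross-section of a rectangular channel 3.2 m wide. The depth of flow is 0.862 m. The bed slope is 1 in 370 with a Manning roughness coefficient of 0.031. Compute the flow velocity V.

V = 1.14 m/s

Flow area A = b·y = 3.2 × 0.862 = 2.758 m². Wetted perimeter P = b + 2y = 3.2 + 2×0.862 = 4.924 m.
Hydraulic radius R = A/P = 2.758/4.924 = 0.5602 m.
From Manning's equation, V = (1/n) R^(2/3) S^(1/2) = (1/0.031) × 0.5602^(2/3) × 0.002703^(1/2) = 1.14 m/s.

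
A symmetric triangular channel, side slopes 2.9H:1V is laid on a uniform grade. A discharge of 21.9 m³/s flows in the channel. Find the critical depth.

y_c = 1.63 m

At critical depth, Q² T / (g A³) = 1, i.e. A³/T = Q²/g = 21.9²/9.81 = 48.89.
Trying y = 1.42 m: A³/T = 24.28 — low.
Trying y = 1.89 m: A³/T = 101.4 — high.
Trying y = 1.63 m: A³/T = 48.38 — matches.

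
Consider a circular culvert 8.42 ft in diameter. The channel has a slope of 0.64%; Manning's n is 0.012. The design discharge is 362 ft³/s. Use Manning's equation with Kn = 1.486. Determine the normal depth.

Manning's equation rearranged: A R^(2/3) = nQ / (1.486·√S) = 0.012 × 362 / (1.486 × √0.0064) = 36.54.
Trying y = 3.05 ft: A R^(2/3) = 25.65 — low.
Trying y = 3.7 ft: A R^(2/3) = 36.52 — matches.

y_n = 3.7 ft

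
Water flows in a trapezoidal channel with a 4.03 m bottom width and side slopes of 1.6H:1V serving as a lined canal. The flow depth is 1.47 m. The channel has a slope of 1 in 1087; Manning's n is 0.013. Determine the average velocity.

With bottom width b = 4.03 m and side slope z = 1.6: A = (b + zy)y = (4.03 + 1.6×1.47)×1.47 = 9.382 m²; P = b + 2y√(1+z²) = 4.03 + 2×1.47×1.887 = 9.577 m.
Hydraulic radius R = A/P = 9.382/9.577 = 0.9796 m.
From Manning's equation, V = (1/n) R^(2/3) S^(1/2) = (1/0.013) × 0.9796^(2/3) × 0.00092^(1/2) = 2.3 m/s.

V = 2.3 m/s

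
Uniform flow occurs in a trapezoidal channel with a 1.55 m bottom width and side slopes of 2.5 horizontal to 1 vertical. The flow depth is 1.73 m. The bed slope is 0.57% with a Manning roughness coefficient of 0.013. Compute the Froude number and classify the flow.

With bottom width b = 1.55 m and side slope z = 2.5: A = (b + zy)y = (1.55 + 2.5×1.73)×1.73 = 10.16 m²; P = b + 2y√(1+z²) = 1.55 + 2×1.73×2.693 = 10.87 m.
Hydraulic radius R = A/P = 10.16/10.87 = 0.9353 m.
V = (1/n) R^(2/3) √S = (1/0.013) × 0.9353^(2/3) × √0.0057 = 5.554 m/s. Hydraulic depth D_h = A/T = 10.16/10.2 = 0.9964 m.
Froude number Fr = V/√(g·D_h) = 5.554/√(9.81×0.9964) = 1.78, which is greater than 1, so the flow is supercritical.

supercritical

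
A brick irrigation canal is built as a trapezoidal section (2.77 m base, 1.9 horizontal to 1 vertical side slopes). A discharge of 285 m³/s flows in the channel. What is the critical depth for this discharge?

At critical depth, Q² T / (g A³) = 1, i.e. A³/T = Q²/g = 285²/9.81 = 8280.
Try y = 5.68 m: A³/T = 18770 — too large.
Try y = 3.79 m: A³/T = 3143 — too small.
Try y = 4.73 m: A³/T = 8290 — close enough.

y_c = 4.73 m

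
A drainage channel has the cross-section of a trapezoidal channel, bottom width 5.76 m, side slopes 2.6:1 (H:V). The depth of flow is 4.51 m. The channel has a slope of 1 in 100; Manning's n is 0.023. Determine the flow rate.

With bottom width b = 5.76 m and side slope z = 2.6: A = (b + zy)y = (5.76 + 2.6×4.51)×4.51 = 78.86 m²; P = b + 2y√(1+z²) = 5.76 + 2×4.51×2.786 = 30.89 m.
Hydraulic radius R = A/P = 78.86/30.89 = 2.553 m.
Manning's equation: Q = (1/n) A R^(2/3) S^(1/2) = (1/0.023) × 78.86 × 2.553^(2/3) × 0.01^(1/2) = 641 m³/s.

Q = 641 m³/s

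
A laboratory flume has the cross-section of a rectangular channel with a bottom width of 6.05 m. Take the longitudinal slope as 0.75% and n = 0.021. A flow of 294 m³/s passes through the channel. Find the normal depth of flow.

Manning's equation rearranged: A R^(2/3) = nQ / (1·√S) = 0.021 × 294 / (√0.0075) = 71.29.
At y = 6.33 m: A R^(2/3) = 61.74 — too small.
At y = 9.03 m: A R^(2/3) = 94.25 — too large.
At y = 7.13 m: A R^(2/3) = 71.27 — ≈ 71.29.

y_n = 7.13 m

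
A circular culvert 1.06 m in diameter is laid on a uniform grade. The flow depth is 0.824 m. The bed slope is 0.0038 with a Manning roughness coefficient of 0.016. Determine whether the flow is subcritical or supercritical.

subcritical

For a circular section of diameter D = 1.06 m at depth y = 0.824 m, the central angle is θ = 2 arccos(1 − 2y/D) = 4.318 rad. Then A = (D²/8)(θ − sin θ) = 0.7361 m² and P = Dθ/2 = 2.288 m.
Hydraulic radius R = A/P = 0.7361/2.288 = 0.3217 m.
V = (1/n) R^(2/3) √S = (1/0.016) × 0.3217^(2/3) × √0.0038 = 1.809 m/s. Hydraulic depth D_h = A/T = 0.7361/0.882 = 0.8346 m.
Froude number Fr = V/√(g·D_h) = 1.809/√(9.81×0.8346) = 0.632, which is less than 1, so the flow is subcritical.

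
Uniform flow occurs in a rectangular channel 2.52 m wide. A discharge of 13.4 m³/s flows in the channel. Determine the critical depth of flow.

y_c = 1.42 m

For a rectangular channel, critical depth y_c = (q²/g)^(1/3) where q = Q/b = 13.4/2.52 = 5.317 m²/s.
So y_c = (5.317²/9.81)^(1/3) = 1.42 m.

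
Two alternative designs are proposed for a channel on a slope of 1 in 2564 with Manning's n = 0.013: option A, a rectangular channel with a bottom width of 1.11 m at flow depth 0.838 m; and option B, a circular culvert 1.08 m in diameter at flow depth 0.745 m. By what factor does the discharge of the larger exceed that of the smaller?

1.42

Channel A: Flow area A = b·y = 1.11 × 0.838 = 0.9302 m². Wetted perimeter P = b + 2y = 1.11 + 2×0.838 = 2.786 m. Hydraulic radius R = A/P = 0.9302/2.786 = 0.3339 m. Q_A = (1/0.013)·0.9302·0.3339^(2/3)·√0.00039 = 0.6801 m³/s.
Channel B: For a circular section of diameter D = 1.08 m at depth y = 0.745 m, the central angle is θ = 2 arccos(1 − 2y/D) = 3.92 rad. Then A = (D²/8)(θ − sin θ) = 0.674 m² and P = Dθ/2 = 2.117 m. Hydraulic radius R = A/P = 0.674/2.117 = 0.3184 m. Q_B = (1/0.013)·0.674·0.3184^(2/3)·√0.00039 = 0.4774 m³/s.
The larger discharge is 0.6801 m³/s and the smaller is 0.4774 m³/s; the ratio is 1.42.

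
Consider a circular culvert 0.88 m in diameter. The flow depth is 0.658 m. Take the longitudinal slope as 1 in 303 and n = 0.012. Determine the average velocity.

For a circular section of diameter D = 0.88 m at depth y = 0.658 m, the central angle is θ = 2 arccos(1 − 2y/D) = 4.178 rad. Then A = (D²/8)(θ − sin θ) = 0.4878 m² and P = Dθ/2 = 1.838 m.
Hydraulic radius R = A/P = 0.4878/1.838 = 0.2653 m.
From Manning's equation, V = (1/n) R^(2/3) S^(1/2) = (1/0.012) × 0.2653^(2/3) × 0.0033^(1/2) = 1.98 m/s.

V = 1.98 m/s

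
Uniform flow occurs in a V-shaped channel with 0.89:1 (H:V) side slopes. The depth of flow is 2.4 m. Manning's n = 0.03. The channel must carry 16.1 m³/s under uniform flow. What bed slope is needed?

For a triangular section with side slope z = 0.89: A = zy² = 0.89×2.4² = 5.126 m²; P = 2y√(1+z²) = 2×2.4×1.339 = 6.426 m.
Hydraulic radius R = A/P = 5.126/6.426 = 0.7978 m.
From Manning's equation, S = [nQ / (1 A R^(2/3))]² = [0.03 × 16.1 / (1 × 5.126 × 0.7978^(2/3))]² = 0.012.

S = 0.012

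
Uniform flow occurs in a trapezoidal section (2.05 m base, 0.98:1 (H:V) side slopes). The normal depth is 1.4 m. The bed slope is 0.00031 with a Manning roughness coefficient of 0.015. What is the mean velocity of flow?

V = 1.01 m/s

With bottom width b = 2.05 m and side slope z = 0.98: A = (b + zy)y = (2.05 + 0.98×1.4)×1.4 = 4.791 m²; P = b + 2y√(1+z²) = 2.05 + 2×1.4×1.4 = 5.97 m.
Hydraulic radius R = A/P = 4.791/5.97 = 0.8024 m.
From Manning's equation, V = (1/n) R^(2/3) S^(1/2) = (1/0.015) × 0.8024^(2/3) × 0.00031^(1/2) = 1.01 m/s.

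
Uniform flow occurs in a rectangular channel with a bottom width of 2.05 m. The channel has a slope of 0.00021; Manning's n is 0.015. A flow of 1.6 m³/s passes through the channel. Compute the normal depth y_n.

y_n = 1.2 m

Manning's equation rearranged: A R^(2/3) = nQ / (1·√S) = 0.015 × 1.6 / (√0.00021) = 1.656.
Trying y = 1.07 m: A R^(2/3) = 1.425 — too small.
Trying y = 1.51 m: A R^(2/3) = 2.228 — too large.
Trying y = 1.2 m: A R^(2/3) = 1.657 — matches.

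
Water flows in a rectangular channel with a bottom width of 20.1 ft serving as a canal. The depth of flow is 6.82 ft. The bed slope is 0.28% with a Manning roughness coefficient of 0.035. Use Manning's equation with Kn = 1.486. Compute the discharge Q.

Q = 784 ft³/s

Flow area A = b·y = 20.1 × 6.82 = 137.1 ft². Wetted perimeter P = b + 2y = 20.1 + 2×6.82 = 33.74 ft.
Hydraulic radius R = A/P = 137.1/33.74 = 4.063 ft.
Manning's equation: Q = (1.486/n) A R^(2/3) S^(1/2) = (1.486/0.035) × 137.1 × 4.063^(2/3) × 0.0028^(1/2) = 784 ft³/s.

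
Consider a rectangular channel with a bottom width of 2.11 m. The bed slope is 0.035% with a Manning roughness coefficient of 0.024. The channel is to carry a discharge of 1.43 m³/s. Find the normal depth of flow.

Manning's equation rearranged: A R^(2/3) = nQ / (1·√S) = 0.024 × 1.43 / (√0.00035) = 1.834.
Try y = 1.11 m: A R^(2/3) = 1.555 — low.
Try y = 1.53 m: A R^(2/3) = 2.358 — high.
Try y = 1.26 m: A R^(2/3) = 1.837 — matches.

y_n = 1.26 m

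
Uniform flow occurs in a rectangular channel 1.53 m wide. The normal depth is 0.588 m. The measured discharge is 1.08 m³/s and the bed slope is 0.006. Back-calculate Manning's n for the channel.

n = 0.031

Flow area A = b·y = 1.53 × 0.588 = 0.8996 m². Wetted perimeter P = b + 2y = 1.53 + 2×0.588 = 2.706 m.
Hydraulic radius R = A/P = 0.8996/2.706 = 0.3325 m.
Rearranging Manning's equation: n = (1/Q) A R^(2/3) S^(1/2) = (1/1.08) × 0.8996 × 0.3325^(2/3) × √0.006 = 0.031.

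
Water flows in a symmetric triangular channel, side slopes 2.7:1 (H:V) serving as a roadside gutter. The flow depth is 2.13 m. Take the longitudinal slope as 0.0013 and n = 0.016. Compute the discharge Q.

Q = 27.6 m³/s

For a triangular section with side slope z = 2.7: A = zy² = 2.7×2.13² = 12.25 m²; P = 2y√(1+z²) = 2×2.13×2.879 = 12.27 m.
Hydraulic radius R = A/P = 12.25/12.27 = 0.9987 m.
Manning's equation: Q = (1/n) A R^(2/3) S^(1/2) = (1/0.016) × 12.25 × 0.9987^(2/3) × 0.0013^(1/2) = 27.6 m³/s.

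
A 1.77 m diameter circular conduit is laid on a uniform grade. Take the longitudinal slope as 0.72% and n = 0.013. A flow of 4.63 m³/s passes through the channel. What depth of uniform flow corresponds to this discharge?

y_n = 0.881 m

Manning's equation rearranged: A R^(2/3) = nQ / (1·√S) = 0.013 × 4.63 / (√0.0072) = 0.7093.
Trying y = 0.648 m: A R^(2/3) = 0.4088 — short.
Trying y = 0.881 m: A R^(2/3) = 0.7089 — ≈ 0.7093.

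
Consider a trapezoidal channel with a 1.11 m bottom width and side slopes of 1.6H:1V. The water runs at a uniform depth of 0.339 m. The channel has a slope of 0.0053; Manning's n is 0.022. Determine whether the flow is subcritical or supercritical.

With bottom width b = 1.11 m and side slope z = 1.6: A = (b + zy)y = (1.11 + 1.6×0.339)×0.339 = 0.5602 m²; P = b + 2y√(1+z²) = 1.11 + 2×0.339×1.887 = 2.389 m.
Hydraulic radius R = A/P = 0.5602/2.389 = 0.2345 m.
V = (1/n) R^(2/3) √S = (1/0.022) × 0.2345^(2/3) × √0.0053 = 1.258 m/s. Hydraulic depth D_h = A/T = 0.5602/2.195 = 0.2552 m.
Froude number Fr = V/√(g·D_h) = 1.258/√(9.81×0.2552) = 0.795, which is less than 1, so the flow is subcritical.

subcritical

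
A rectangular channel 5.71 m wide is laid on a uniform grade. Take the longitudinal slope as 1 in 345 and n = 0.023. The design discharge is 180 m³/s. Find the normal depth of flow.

y_n = 8.17 m

Manning's equation rearranged: A R^(2/3) = nQ / (1·√S) = 0.023 × 180 / (√0.002899) = 76.9.
Try y = 9.87 m: A R^(2/3) = 95.75 — over.
Try y = 7.02 m: A R^(2/3) = 64.26 — short.
Try y = 8.17 m: A R^(2/3) = 76.88 — matches.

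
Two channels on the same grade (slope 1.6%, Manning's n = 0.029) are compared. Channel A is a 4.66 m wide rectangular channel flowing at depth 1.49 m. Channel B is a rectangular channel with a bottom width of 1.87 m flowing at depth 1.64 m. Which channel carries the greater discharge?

Channel A: Flow area A = b·y = 4.66 × 1.49 = 6.943 m². Wetted perimeter P = b + 2y = 4.66 + 2×1.49 = 7.64 m. Hydraulic radius R = A/P = 6.943/7.64 = 0.9088 m. Q_A = (1/0.029)·6.943·0.9088^(2/3)·√0.016 = 28.42 m³/s.
Channel B: Flow area A = b·y = 1.87 × 1.64 = 3.067 m². Wetted perimeter P = b + 2y = 1.87 + 2×1.64 = 5.15 m. Hydraulic radius R = A/P = 3.067/5.15 = 0.5955 m. Q_B = (1/0.029)·3.067·0.5955^(2/3)·√0.016 = 9.468 m³/s.
Q_A = 28.42 m³/s vs Q_B = 9.468 m³/s, so channel A carries more.

channel A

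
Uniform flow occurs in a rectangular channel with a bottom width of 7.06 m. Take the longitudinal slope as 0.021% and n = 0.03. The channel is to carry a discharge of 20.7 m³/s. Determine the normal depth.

Manning's equation rearranged: A R^(2/3) = nQ / (1·√S) = 0.03 × 20.7 / (√0.00021) = 42.85.
At y = 3.54 m: A R^(2/3) = 36.54 — too small.
At y = 5.07 m: A R^(2/3) = 58.34 — too large.
At y = 3.99 m: A R^(2/3) = 42.8 — matches.

y_n = 3.99 m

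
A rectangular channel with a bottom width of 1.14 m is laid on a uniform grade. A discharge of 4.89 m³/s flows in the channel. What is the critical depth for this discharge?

y_c = 1.23 m

For a rectangular channel, critical depth y_c = (q²/g)^(1/3) where q = Q/b = 4.89/1.14 = 4.289 m²/s.
So y_c = (4.289²/9.81)^(1/3) = 1.23 m.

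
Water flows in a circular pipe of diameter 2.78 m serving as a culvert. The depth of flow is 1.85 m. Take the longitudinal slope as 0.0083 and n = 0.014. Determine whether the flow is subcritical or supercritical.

supercritical

For a circular section of diameter D = 2.78 m at depth y = 1.85 m, the central angle is θ = 2 arccos(1 − 2y/D) = 3.816 rad. Then A = (D²/8)(θ − sin θ) = 4.29 m² and P = Dθ/2 = 5.304 m.
Hydraulic radius R = A/P = 4.29/5.304 = 0.8087 m.
V = (1/n) R^(2/3) √S = (1/0.014) × 0.8087^(2/3) × √0.0083 = 5.649 m/s. Hydraulic depth D_h = A/T = 4.29/2.623 = 1.635 m.
Froude number Fr = V/√(g·D_h) = 5.649/√(9.81×1.635) = 1.41, which is greater than 1, so the flow is supercritical.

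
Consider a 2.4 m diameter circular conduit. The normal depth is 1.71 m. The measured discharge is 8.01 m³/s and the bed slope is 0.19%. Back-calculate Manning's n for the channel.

n = 0.015

For a circular section of diameter D = 2.4 m at depth y = 1.71 m, the central angle is θ = 2 arccos(1 − 2y/D) = 4.02 rad. Then A = (D²/8)(θ − sin θ) = 3.448 m² and P = Dθ/2 = 4.823 m.
Hydraulic radius R = A/P = 3.448/4.823 = 0.7149 m.
Rearranging Manning's equation: n = (1/Q) A R^(2/3) S^(1/2) = (1/8.01) × 3.448 × 0.7149^(2/3) × √0.0019 = 0.015.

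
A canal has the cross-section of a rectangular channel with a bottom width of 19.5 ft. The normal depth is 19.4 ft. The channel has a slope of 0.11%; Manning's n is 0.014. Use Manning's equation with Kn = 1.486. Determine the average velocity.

V = 12.2 ft/s

Flow area A = b·y = 19.5 × 19.4 = 378.3 ft². Wetted perimeter P = b + 2y = 19.5 + 2×19.4 = 58.3 ft.
Hydraulic radius R = A/P = 378.3/58.3 = 6.489 ft.
From Manning's equation, V = (1.486/n) R^(2/3) S^(1/2) = (1.486/0.014) × 6.489^(2/3) × 0.0011^(1/2) = 12.2 ft/s.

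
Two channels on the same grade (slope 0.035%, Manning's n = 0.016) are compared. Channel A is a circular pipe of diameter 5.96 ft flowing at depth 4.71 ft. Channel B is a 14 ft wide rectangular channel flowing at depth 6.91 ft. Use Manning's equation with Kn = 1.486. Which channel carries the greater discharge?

Channel A: For a circular section of diameter D = 5.96 ft at depth y = 4.71 ft, the central angle is θ = 2 arccos(1 − 2y/D) = 4.38 rad. Then A = (D²/8)(θ − sin θ) = 23.65 ft² and P = Dθ/2 = 13.05 ft. Hydraulic radius R = A/P = 23.65/13.05 = 1.812 ft. Q_A = (1.486/0.016)·23.65·1.812^(2/3)·√0.00035 = 61.06 ft³/s.
Channel B: Flow area A = b·y = 14 × 6.91 = 96.74 ft². Wetted perimeter P = b + 2y = 14 + 2×6.91 = 27.82 ft. Hydraulic radius R = A/P = 96.74/27.82 = 3.477 ft. Q_B = (1.486/0.016)·96.74·3.477^(2/3)·√0.00035 = 385.8 ft³/s.
Q_A = 61.06 ft³/s vs Q_B = 385.8 ft³/s, so channel B carries more.

channel B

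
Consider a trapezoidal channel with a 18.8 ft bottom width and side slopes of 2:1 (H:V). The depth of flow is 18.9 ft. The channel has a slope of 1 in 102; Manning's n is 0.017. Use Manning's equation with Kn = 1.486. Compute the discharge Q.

Q = 44000 ft³/s

With bottom width b = 18.8 ft and side slope z = 2: A = (b + zy)y = (18.8 + 2×18.9)×18.9 = 1070 ft²; P = b + 2y√(1+z²) = 18.8 + 2×18.9×2.236 = 103.3 ft.
Hydraulic radius R = A/P = 1070/103.3 = 10.35 ft.
Manning's equation: Q = (1.486/n) A R^(2/3) S^(1/2) = (1.486/0.017) × 1070 × 10.35^(2/3) × 0.009804^(1/2) = 44000 ft³/s.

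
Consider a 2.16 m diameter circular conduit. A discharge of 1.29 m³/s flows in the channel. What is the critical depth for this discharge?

At critical depth, Q² T / (g A³) = 1, i.e. A³/T = Q²/g = 1.29²/9.81 = 0.1696.
Try y = 0.362 m: A³/T = 0.04107 — too small.
Try y = 0.637 m: A³/T = 0.3736 — too large.
Try y = 0.52 m: A³/T = 0.1697 — ≈ 0.1696.

y_c = 0.52 m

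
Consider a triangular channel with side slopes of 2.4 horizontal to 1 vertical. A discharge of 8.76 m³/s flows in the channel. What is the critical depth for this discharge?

At critical depth, Q² T / (g A³) = 1, i.e. A³/T = Q²/g = 8.76²/9.81 = 7.822.
Try y = 1.56 m: A³/T = 26.61 — high.
Try y = 0.979 m: A³/T = 2.59 — low.
Try y = 1.22 m: A³/T = 7.784 — matches.

y_c = 1.22 m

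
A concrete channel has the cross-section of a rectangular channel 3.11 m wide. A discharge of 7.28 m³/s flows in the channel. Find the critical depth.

For a rectangular channel, critical depth y_c = (q²/g)^(1/3) where q = Q/b = 7.28/3.11 = 2.341 m²/s.
So y_c = (2.341²/9.81)^(1/3) = 0.824 m.

y_c = 0.824 m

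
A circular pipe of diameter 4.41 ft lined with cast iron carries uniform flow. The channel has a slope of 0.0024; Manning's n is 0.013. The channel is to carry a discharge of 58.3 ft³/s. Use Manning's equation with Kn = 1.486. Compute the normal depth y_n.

Manning's equation rearranged: A R^(2/3) = nQ / (1.486·√S) = 0.013 × 58.3 / (1.486 × √0.0024) = 10.41.
At y = 3.1 ft: A R^(2/3) = 13.72 — over.
At y = 2.18 ft: A R^(2/3) = 7.994 — short.
At y = 2.56 ft: A R^(2/3) = 10.41 — ≈ 10.41.

y_n = 2.56 ft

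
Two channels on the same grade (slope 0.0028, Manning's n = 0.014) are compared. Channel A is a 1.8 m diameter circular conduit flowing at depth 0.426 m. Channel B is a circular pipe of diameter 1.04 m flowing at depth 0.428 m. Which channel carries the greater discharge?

channel A

Channel A: For a circular section of diameter D = 1.8 m at depth y = 0.426 m, the central angle is θ = 2 arccos(1 − 2y/D) = 2.032 rad. Then A = (D²/8)(θ − sin θ) = 0.4604 m² and P = Dθ/2 = 1.829 m. Hydraulic radius R = A/P = 0.4604/1.829 = 0.2517 m. Q_A = (1/0.014)·0.4604·0.2517^(2/3)·√0.0028 = 0.6938 m³/s.
Channel B: For a circular section of diameter D = 1.04 m at depth y = 0.428 m, the central angle is θ = 2 arccos(1 − 2y/D) = 2.786 rad. Then A = (D²/8)(θ − sin θ) = 0.3296 m² and P = Dθ/2 = 1.449 m. Hydraulic radius R = A/P = 0.3296/1.449 = 0.2275 m. Q_B = (1/0.014)·0.3296·0.2275^(2/3)·√0.0028 = 0.4642 m³/s.
Q_A = 0.6938 m³/s vs Q_B = 0.4642 m³/s, so channel A carries more.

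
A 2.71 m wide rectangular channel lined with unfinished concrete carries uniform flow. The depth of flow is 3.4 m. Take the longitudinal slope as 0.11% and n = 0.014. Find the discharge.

Q = 21.4 m³/s

Flow area A = b·y = 2.71 × 3.4 = 9.214 m². Wetted perimeter P = b + 2y = 2.71 + 2×3.4 = 9.51 m.
Hydraulic radius R = A/P = 9.214/9.51 = 0.9689 m.
Manning's equation: Q = (1/n) A R^(2/3) S^(1/2) = (1/0.014) × 9.214 × 0.9689^(2/3) × 0.0011^(1/2) = 21.4 m³/s.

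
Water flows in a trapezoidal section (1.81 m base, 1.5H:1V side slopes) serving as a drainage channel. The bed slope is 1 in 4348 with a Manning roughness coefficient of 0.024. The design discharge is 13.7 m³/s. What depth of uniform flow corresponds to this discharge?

y_n = 2.83 m

Manning's equation rearranged: A R^(2/3) = nQ / (1·√S) = 0.024 × 13.7 / (√0.00023) = 21.68.
Trying y = 3.6 m: A R^(2/3) = 37.76 — over.
Trying y = 2.13 m: A R^(2/3) = 11.52 — short.
Trying y = 2.83 m: A R^(2/3) = 21.71 — ≈ 21.68.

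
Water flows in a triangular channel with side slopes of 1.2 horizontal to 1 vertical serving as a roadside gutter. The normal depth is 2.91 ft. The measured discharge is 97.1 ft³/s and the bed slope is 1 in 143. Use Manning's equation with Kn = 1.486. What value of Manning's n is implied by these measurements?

For a triangular section with side slope z = 1.2: A = zy² = 1.2×2.91² = 10.16 ft²; P = 2y√(1+z²) = 2×2.91×1.562 = 9.091 ft.
Hydraulic radius R = A/P = 10.16/9.091 = 1.118 ft.
Rearranging Manning's equation: n = (1.486/Q) A R^(2/3) S^(1/2) = (1.486/97.1) × 10.16 × 1.118^(2/3) × √0.006993 = 0.014.

n = 0.014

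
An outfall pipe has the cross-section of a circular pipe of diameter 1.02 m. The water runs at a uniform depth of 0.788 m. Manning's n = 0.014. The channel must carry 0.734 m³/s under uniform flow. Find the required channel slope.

For a circular section of diameter D = 1.02 m at depth y = 0.788 m, the central angle is θ = 2 arccos(1 − 2y/D) = 4.295 rad. Then A = (D²/8)(θ − sin θ) = 0.6774 m² and P = Dθ/2 = 2.19 m.
Hydraulic radius R = A/P = 0.6774/2.19 = 0.3093 m.
From Manning's equation, S = [nQ / (1 A R^(2/3))]² = [0.014 × 0.734 / (1 × 0.6774 × 0.3093^(2/3))]² = 0.0011.

S = 0.0011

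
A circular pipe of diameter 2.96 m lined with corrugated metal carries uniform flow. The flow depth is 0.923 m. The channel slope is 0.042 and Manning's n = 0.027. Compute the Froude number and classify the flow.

For a circular section of diameter D = 2.96 m at depth y = 0.923 m, the central angle is θ = 2 arccos(1 − 2y/D) = 2.37 rad. Then A = (D²/8)(θ − sin θ) = 1.832 m² and P = Dθ/2 = 3.507 m.
Hydraulic radius R = A/P = 1.832/3.507 = 0.5222 m.
V = (1/n) R^(2/3) √S = (1/0.027) × 0.5222^(2/3) × √0.042 = 4.922 m/s. Hydraulic depth D_h = A/T = 1.832/2.742 = 0.6679 m.
Froude number Fr = V/√(g·D_h) = 4.922/√(9.81×0.6679) = 1.92, which is greater than 1, so the flow is supercritical.

supercritical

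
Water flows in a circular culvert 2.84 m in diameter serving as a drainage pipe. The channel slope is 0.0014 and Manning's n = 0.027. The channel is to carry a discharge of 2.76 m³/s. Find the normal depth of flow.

Manning's equation rearranged: A R^(2/3) = nQ / (1·√S) = 0.027 × 2.76 / (√0.0014) = 1.992.
Trying y = 0.971 m: A R^(2/3) = 1.268 — short.
Trying y = 1.24 m: A R^(2/3) = 1.99 — ≈ 1.992.

y_n = 1.24 m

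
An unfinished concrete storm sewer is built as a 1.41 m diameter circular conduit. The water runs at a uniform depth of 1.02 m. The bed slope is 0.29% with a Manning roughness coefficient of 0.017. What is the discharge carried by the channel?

For a circular section of diameter D = 1.41 m at depth y = 1.02 m, the central angle is θ = 2 arccos(1 − 2y/D) = 4.068 rad. Then A = (D²/8)(θ − sin θ) = 1.21 m² and P = Dθ/2 = 2.868 m.
Hydraulic radius R = A/P = 1.21/2.868 = 0.4218 m.
Manning's equation: Q = (1/n) A R^(2/3) S^(1/2) = (1/0.017) × 1.21 × 0.4218^(2/3) × 0.0029^(1/2) = 2.16 m³/s.

Q = 2.16 m³/s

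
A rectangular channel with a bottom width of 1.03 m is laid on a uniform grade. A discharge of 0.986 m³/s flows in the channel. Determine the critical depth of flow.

For a rectangular channel, critical depth y_c = (q²/g)^(1/3) where q = Q/b = 0.986/1.03 = 0.9573 m²/s.
So y_c = (0.9573²/9.81)^(1/3) = 0.454 m.

y_c = 0.454 m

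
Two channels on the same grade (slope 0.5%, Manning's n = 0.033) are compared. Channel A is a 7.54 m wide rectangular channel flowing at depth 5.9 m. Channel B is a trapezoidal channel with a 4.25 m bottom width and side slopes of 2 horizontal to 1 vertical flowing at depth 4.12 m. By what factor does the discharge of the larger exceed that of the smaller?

Channel A: Flow area A = b·y = 7.54 × 5.9 = 44.49 m². Wetted perimeter P = b + 2y = 7.54 + 2×5.9 = 19.34 m. Hydraulic radius R = A/P = 44.49/19.34 = 2.3 m. Q_A = (1/0.033)·44.49·2.3^(2/3)·√0.005 = 166.1 m³/s.
Channel B: With bottom width b = 4.25 m and side slope z = 2: A = (b + zy)y = (4.25 + 2×4.12)×4.12 = 51.46 m²; P = b + 2y√(1+z²) = 4.25 + 2×4.12×2.236 = 22.68 m. Hydraulic radius R = A/P = 51.46/22.68 = 2.269 m. Q_B = (1/0.033)·51.46·2.269^(2/3)·√0.005 = 190.4 m³/s.
The larger discharge is 190.4 m³/s and the smaller is 166.1 m³/s; the ratio is 1.15.

1.15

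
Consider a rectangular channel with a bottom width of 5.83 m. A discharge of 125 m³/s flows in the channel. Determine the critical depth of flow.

y_c = 3.61 m

For a rectangular channel, critical depth y_c = (q²/g)^(1/3) where q = Q/b = 125/5.83 = 21.44 m²/s.
So y_c = (21.44²/9.81)^(1/3) = 3.61 m.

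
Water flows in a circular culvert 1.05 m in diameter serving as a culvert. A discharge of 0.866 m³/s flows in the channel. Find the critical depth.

y_c = 0.523 m

At critical depth, Q² T / (g A³) = 1, i.e. A³/T = Q²/g = 0.866²/9.81 = 0.07645.
Try y = 0.468 m: A³/T = 0.04981 — short.
Try y = 0.646 m: A³/T = 0.1708 — over.
Try y = 0.523 m: A³/T = 0.07617 — ≈ 0.07645.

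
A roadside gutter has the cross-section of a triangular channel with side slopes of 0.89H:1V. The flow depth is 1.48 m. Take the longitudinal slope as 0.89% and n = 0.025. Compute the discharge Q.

For a triangular section with side slope z = 0.89: A = zy² = 0.89×1.48² = 1.949 m²; P = 2y√(1+z²) = 2×1.48×1.339 = 3.963 m.
Hydraulic radius R = A/P = 1.949/3.963 = 0.492 m.
Manning's equation: Q = (1/n) A R^(2/3) S^(1/2) = (1/0.025) × 1.949 × 0.492^(2/3) × 0.0089^(1/2) = 4.58 m³/s.

Q = 4.58 m³/s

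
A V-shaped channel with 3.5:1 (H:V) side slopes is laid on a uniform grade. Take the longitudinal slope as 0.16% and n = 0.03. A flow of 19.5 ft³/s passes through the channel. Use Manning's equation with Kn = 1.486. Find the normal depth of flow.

y_n = 1.77 ft

Manning's equation rearranged: A R^(2/3) = nQ / (1.486·√S) = 0.03 × 19.5 / (1.486 × √0.0016) = 9.842.
Trying y = 1.31 ft: A R^(2/3) = 4.413 — low.
Trying y = 2.09 ft: A R^(2/3) = 15.34 — high.
Trying y = 1.77 ft: A R^(2/3) = 9.847 — matches.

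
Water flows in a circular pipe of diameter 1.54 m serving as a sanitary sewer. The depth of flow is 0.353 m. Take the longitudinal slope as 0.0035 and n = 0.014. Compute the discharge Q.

Q = 0.48 m³/s

For a circular section of diameter D = 1.54 m at depth y = 0.353 m, the central angle is θ = 2 arccos(1 − 2y/D) = 1.997 rad. Then A = (D²/8)(θ − sin θ) = 0.3221 m² and P = Dθ/2 = 1.538 m.
Hydraulic radius R = A/P = 0.3221/1.538 = 0.2095 m.
Manning's equation: Q = (1/n) A R^(2/3) S^(1/2) = (1/0.014) × 0.3221 × 0.2095^(2/3) × 0.0035^(1/2) = 0.48 m³/s.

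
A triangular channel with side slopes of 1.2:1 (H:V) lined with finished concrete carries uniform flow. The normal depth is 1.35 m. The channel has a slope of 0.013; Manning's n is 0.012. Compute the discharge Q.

For a triangular section with side slope z = 1.2: A = zy² = 1.2×1.35² = 2.187 m²; P = 2y√(1+z²) = 2×1.35×1.562 = 4.218 m.
Hydraulic radius R = A/P = 2.187/4.218 = 0.5185 m.
Manning's equation: Q = (1/n) A R^(2/3) S^(1/2) = (1/0.012) × 2.187 × 0.5185^(2/3) × 0.013^(1/2) = 13.4 m³/s.

Q = 13.4 m³/s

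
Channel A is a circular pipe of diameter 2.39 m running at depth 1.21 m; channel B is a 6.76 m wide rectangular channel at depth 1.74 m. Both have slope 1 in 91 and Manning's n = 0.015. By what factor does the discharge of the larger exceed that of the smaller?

7.94

Channel A: For a circular section of diameter D = 2.39 m at depth y = 1.21 m, the central angle is θ = 2 arccos(1 − 2y/D) = 3.167 rad. Then A = (D²/8)(θ − sin θ) = 2.279 m² and P = Dθ/2 = 3.784 m. Hydraulic radius R = A/P = 2.279/3.784 = 0.6022 m. Q_A = (1/0.015)·2.279·0.6022^(2/3)·√0.01099 = 11.36 m³/s.
Channel B: Flow area A = b·y = 6.76 × 1.74 = 11.76 m². Wetted perimeter P = b + 2y = 6.76 + 2×1.74 = 10.24 m. Hydraulic radius R = A/P = 11.76/10.24 = 1.149 m. Q_B = (1/0.015)·11.76·1.149^(2/3)·√0.01099 = 90.16 m³/s.
The larger discharge is 90.16 m³/s and the smaller is 11.36 m³/s; the ratio is 7.94.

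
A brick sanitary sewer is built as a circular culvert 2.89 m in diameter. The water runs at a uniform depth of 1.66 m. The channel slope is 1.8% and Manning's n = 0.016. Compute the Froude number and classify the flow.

supercritical

For a circular section of diameter D = 2.89 m at depth y = 1.66 m, the central angle is θ = 2 arccos(1 − 2y/D) = 3.44 rad. Then A = (D²/8)(θ − sin θ) = 3.899 m² and P = Dθ/2 = 4.971 m.
Hydraulic radius R = A/P = 3.899/4.971 = 0.7843 m.
V = (1/n) R^(2/3) √S = (1/0.016) × 0.7843^(2/3) × √0.018 = 7.131 m/s. Hydraulic depth D_h = A/T = 3.899/2.858 = 1.364 m.
Froude number Fr = V/√(g·D_h) = 7.131/√(9.81×1.364) = 1.95, which is greater than 1, so the flow is supercritical.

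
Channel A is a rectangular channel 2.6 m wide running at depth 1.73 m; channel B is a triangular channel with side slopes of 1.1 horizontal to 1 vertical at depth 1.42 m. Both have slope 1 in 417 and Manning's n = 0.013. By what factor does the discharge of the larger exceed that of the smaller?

Channel A: Flow area A = b·y = 2.6 × 1.73 = 4.498 m². Wetted perimeter P = b + 2y = 2.6 + 2×1.73 = 6.06 m. Hydraulic radius R = A/P = 4.498/6.06 = 0.7422 m. Q_A = (1/0.013)·4.498·0.7422^(2/3)·√0.002398 = 13.89 m³/s.
Channel B: For a triangular section with side slope z = 1.1: A = zy² = 1.1×1.42² = 2.218 m²; P = 2y√(1+z²) = 2×1.42×1.487 = 4.222 m. Hydraulic radius R = A/P = 2.218/4.222 = 0.5254 m. Q_B = (1/0.013)·2.218·0.5254^(2/3)·√0.002398 = 5.44 m³/s.
The larger discharge is 13.89 m³/s and the smaller is 5.44 m³/s; the ratio is 2.55.

2.55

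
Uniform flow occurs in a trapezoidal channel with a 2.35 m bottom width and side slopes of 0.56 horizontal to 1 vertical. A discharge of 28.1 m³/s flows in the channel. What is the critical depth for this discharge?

At critical depth, Q² T / (g A³) = 1, i.e. A³/T = Q²/g = 28.1²/9.81 = 80.49.
Trying y = 1.76 m: A³/T = 46.82 — too small.
Trying y = 2.54 m: A³/T = 169.4 — too large.
Trying y = 2.06 m: A³/T = 80.73 — ≈ 80.49.

y_c = 2.06 m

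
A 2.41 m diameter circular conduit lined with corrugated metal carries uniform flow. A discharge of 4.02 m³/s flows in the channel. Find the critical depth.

y_c = 0.906 m

At critical depth, Q² T / (g A³) = 1, i.e. A³/T = Q²/g = 4.02²/9.81 = 1.647.
At y = 1.08 m: A³/T = 3.239 — high.
At y = 0.72 m: A³/T = 0.6793 — low.
At y = 0.906 m: A³/T = 1.65 — matches.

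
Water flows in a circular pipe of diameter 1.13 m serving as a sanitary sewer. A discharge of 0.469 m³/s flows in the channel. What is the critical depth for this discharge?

At critical depth, Q² T / (g A³) = 1, i.e. A³/T = Q²/g = 0.469²/9.81 = 0.02242.
At y = 0.317 m: A³/T = 0.01206 — low.
At y = 0.372 m: A³/T = 0.02241 — close enough.

y_c = 0.372 m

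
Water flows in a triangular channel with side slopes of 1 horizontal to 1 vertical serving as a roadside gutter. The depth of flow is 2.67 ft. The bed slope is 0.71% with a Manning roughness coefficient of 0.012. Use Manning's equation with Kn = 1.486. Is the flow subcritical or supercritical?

supercritical

For a triangular section with side slope z = 1: A = zy² = 1×2.67² = 7.129 ft²; P = 2y√(1+z²) = 2×2.67×1.414 = 7.552 ft.
Hydraulic radius R = A/P = 7.129/7.552 = 0.944 ft.
V = (1.486/n) R^(2/3) √S = (1.486/0.012) × 0.944^(2/3) × √0.0071 = 10.04 ft/s. Hydraulic depth D_h = A/T = 7.129/5.34 = 1.335 ft.
Froude number Fr = V/√(g·D_h) = 10.04/√(32.2×1.335) = 1.53, which is greater than 1, so the flow is supercritical.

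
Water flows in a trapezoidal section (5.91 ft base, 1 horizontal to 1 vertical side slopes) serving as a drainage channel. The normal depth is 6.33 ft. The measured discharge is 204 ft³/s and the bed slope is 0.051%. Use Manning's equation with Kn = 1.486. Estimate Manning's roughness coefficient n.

With bottom width b = 5.91 ft and side slope z = 1: A = (b + zy)y = (5.91 + 1×6.33)×6.33 = 77.48 ft²; P = b + 2y√(1+z²) = 5.91 + 2×6.33×1.414 = 23.81 ft.
Hydraulic radius R = A/P = 77.48/23.81 = 3.254 ft.
Rearranging Manning's equation: n = (1.486/Q) A R^(2/3) S^(1/2) = (1.486/204) × 77.48 × 3.254^(2/3) × √0.00051 = 0.028.

n = 0.028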